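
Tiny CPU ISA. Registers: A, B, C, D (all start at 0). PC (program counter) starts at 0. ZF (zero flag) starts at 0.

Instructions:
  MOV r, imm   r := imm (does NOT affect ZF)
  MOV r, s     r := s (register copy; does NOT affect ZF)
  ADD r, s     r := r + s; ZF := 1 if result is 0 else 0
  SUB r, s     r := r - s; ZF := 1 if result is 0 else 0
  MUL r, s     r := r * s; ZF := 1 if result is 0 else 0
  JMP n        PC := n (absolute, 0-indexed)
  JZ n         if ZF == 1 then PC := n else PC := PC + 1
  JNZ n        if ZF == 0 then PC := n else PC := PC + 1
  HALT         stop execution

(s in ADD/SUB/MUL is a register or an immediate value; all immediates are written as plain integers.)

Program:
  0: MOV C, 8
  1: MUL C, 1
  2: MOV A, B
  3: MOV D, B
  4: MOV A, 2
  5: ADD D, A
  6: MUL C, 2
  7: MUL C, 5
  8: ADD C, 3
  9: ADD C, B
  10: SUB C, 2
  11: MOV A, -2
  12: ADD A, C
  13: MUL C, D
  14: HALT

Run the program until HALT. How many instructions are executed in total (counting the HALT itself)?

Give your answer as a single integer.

Step 1: PC=0 exec 'MOV C, 8'. After: A=0 B=0 C=8 D=0 ZF=0 PC=1
Step 2: PC=1 exec 'MUL C, 1'. After: A=0 B=0 C=8 D=0 ZF=0 PC=2
Step 3: PC=2 exec 'MOV A, B'. After: A=0 B=0 C=8 D=0 ZF=0 PC=3
Step 4: PC=3 exec 'MOV D, B'. After: A=0 B=0 C=8 D=0 ZF=0 PC=4
Step 5: PC=4 exec 'MOV A, 2'. After: A=2 B=0 C=8 D=0 ZF=0 PC=5
Step 6: PC=5 exec 'ADD D, A'. After: A=2 B=0 C=8 D=2 ZF=0 PC=6
Step 7: PC=6 exec 'MUL C, 2'. After: A=2 B=0 C=16 D=2 ZF=0 PC=7
Step 8: PC=7 exec 'MUL C, 5'. After: A=2 B=0 C=80 D=2 ZF=0 PC=8
Step 9: PC=8 exec 'ADD C, 3'. After: A=2 B=0 C=83 D=2 ZF=0 PC=9
Step 10: PC=9 exec 'ADD C, B'. After: A=2 B=0 C=83 D=2 ZF=0 PC=10
Step 11: PC=10 exec 'SUB C, 2'. After: A=2 B=0 C=81 D=2 ZF=0 PC=11
Step 12: PC=11 exec 'MOV A, -2'. After: A=-2 B=0 C=81 D=2 ZF=0 PC=12
Step 13: PC=12 exec 'ADD A, C'. After: A=79 B=0 C=81 D=2 ZF=0 PC=13
Step 14: PC=13 exec 'MUL C, D'. After: A=79 B=0 C=162 D=2 ZF=0 PC=14
Step 15: PC=14 exec 'HALT'. After: A=79 B=0 C=162 D=2 ZF=0 PC=14 HALTED
Total instructions executed: 15

Answer: 15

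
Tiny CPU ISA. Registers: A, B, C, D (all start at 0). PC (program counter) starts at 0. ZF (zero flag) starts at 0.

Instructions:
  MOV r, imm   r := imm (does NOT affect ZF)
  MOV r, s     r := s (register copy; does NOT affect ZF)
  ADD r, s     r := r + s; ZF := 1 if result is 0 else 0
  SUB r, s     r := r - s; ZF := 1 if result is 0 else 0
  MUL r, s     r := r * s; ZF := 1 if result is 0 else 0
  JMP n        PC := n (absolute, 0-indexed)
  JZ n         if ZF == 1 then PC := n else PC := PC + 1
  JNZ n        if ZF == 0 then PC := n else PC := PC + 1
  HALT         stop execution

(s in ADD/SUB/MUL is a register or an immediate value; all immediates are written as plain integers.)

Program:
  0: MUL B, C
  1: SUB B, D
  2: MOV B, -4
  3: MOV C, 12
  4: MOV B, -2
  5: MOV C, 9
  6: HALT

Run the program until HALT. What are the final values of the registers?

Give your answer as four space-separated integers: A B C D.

Answer: 0 -2 9 0

Derivation:
Step 1: PC=0 exec 'MUL B, C'. After: A=0 B=0 C=0 D=0 ZF=1 PC=1
Step 2: PC=1 exec 'SUB B, D'. After: A=0 B=0 C=0 D=0 ZF=1 PC=2
Step 3: PC=2 exec 'MOV B, -4'. After: A=0 B=-4 C=0 D=0 ZF=1 PC=3
Step 4: PC=3 exec 'MOV C, 12'. After: A=0 B=-4 C=12 D=0 ZF=1 PC=4
Step 5: PC=4 exec 'MOV B, -2'. After: A=0 B=-2 C=12 D=0 ZF=1 PC=5
Step 6: PC=5 exec 'MOV C, 9'. After: A=0 B=-2 C=9 D=0 ZF=1 PC=6
Step 7: PC=6 exec 'HALT'. After: A=0 B=-2 C=9 D=0 ZF=1 PC=6 HALTED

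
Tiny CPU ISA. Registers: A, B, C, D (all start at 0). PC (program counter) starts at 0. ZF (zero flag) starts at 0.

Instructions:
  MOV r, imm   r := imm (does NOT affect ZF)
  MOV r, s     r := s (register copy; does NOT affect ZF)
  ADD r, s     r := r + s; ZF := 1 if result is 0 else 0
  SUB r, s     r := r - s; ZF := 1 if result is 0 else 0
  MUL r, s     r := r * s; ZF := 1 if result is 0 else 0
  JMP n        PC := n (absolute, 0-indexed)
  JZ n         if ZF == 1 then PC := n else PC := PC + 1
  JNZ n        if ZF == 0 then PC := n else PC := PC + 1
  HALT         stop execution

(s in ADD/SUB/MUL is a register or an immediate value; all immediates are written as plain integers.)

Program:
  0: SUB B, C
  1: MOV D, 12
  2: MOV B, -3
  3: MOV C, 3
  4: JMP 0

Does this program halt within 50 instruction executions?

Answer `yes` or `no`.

Answer: no

Derivation:
Step 1: PC=0 exec 'SUB B, C'. After: A=0 B=0 C=0 D=0 ZF=1 PC=1
Step 2: PC=1 exec 'MOV D, 12'. After: A=0 B=0 C=0 D=12 ZF=1 PC=2
Step 3: PC=2 exec 'MOV B, -3'. After: A=0 B=-3 C=0 D=12 ZF=1 PC=3
Step 4: PC=3 exec 'MOV C, 3'. After: A=0 B=-3 C=3 D=12 ZF=1 PC=4
Step 5: PC=4 exec 'JMP 0'. After: A=0 B=-3 C=3 D=12 ZF=1 PC=0
Step 6: PC=0 exec 'SUB B, C'. After: A=0 B=-6 C=3 D=12 ZF=0 PC=1
Step 7: PC=1 exec 'MOV D, 12'. After: A=0 B=-6 C=3 D=12 ZF=0 PC=2
Step 8: PC=2 exec 'MOV B, -3'. After: A=0 B=-3 C=3 D=12 ZF=0 PC=3
Step 9: PC=3 exec 'MOV C, 3'. After: A=0 B=-3 C=3 D=12 ZF=0 PC=4
Step 10: PC=4 exec 'JMP 0'. After: A=0 B=-3 C=3 D=12 ZF=0 PC=0
Step 11: PC=0 exec 'SUB B, C'. After: A=0 B=-6 C=3 D=12 ZF=0 PC=1
State after step 11 equals state after step 6: the program is in a cycle of length 5 and will never halt.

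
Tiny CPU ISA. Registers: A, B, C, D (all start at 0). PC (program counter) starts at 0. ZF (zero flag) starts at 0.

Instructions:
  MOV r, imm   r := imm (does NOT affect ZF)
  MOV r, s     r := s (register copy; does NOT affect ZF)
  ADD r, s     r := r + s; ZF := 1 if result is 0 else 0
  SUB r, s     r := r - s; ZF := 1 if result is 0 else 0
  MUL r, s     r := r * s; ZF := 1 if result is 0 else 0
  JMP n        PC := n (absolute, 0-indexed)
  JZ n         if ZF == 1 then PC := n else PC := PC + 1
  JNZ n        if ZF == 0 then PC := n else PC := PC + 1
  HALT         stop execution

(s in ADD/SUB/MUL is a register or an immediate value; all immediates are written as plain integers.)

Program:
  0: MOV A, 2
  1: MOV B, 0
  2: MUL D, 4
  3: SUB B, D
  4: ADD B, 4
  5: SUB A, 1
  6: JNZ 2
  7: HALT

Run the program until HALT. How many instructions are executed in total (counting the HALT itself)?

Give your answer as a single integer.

Step 1: PC=0 exec 'MOV A, 2'. After: A=2 B=0 C=0 D=0 ZF=0 PC=1
Step 2: PC=1 exec 'MOV B, 0'. After: A=2 B=0 C=0 D=0 ZF=0 PC=2
Step 3: PC=2 exec 'MUL D, 4'. After: A=2 B=0 C=0 D=0 ZF=1 PC=3
Step 4: PC=3 exec 'SUB B, D'. After: A=2 B=0 C=0 D=0 ZF=1 PC=4
Step 5: PC=4 exec 'ADD B, 4'. After: A=2 B=4 C=0 D=0 ZF=0 PC=5
Step 6: PC=5 exec 'SUB A, 1'. After: A=1 B=4 C=0 D=0 ZF=0 PC=6
Step 7: PC=6 exec 'JNZ 2'. After: A=1 B=4 C=0 D=0 ZF=0 PC=2
Step 8: PC=2 exec 'MUL D, 4'. After: A=1 B=4 C=0 D=0 ZF=1 PC=3
Step 9: PC=3 exec 'SUB B, D'. After: A=1 B=4 C=0 D=0 ZF=0 PC=4
Step 10: PC=4 exec 'ADD B, 4'. After: A=1 B=8 C=0 D=0 ZF=0 PC=5
Step 11: PC=5 exec 'SUB A, 1'. After: A=0 B=8 C=0 D=0 ZF=1 PC=6
Step 12: PC=6 exec 'JNZ 2'. After: A=0 B=8 C=0 D=0 ZF=1 PC=7
Step 13: PC=7 exec 'HALT'. After: A=0 B=8 C=0 D=0 ZF=1 PC=7 HALTED
Total instructions executed: 13

Answer: 13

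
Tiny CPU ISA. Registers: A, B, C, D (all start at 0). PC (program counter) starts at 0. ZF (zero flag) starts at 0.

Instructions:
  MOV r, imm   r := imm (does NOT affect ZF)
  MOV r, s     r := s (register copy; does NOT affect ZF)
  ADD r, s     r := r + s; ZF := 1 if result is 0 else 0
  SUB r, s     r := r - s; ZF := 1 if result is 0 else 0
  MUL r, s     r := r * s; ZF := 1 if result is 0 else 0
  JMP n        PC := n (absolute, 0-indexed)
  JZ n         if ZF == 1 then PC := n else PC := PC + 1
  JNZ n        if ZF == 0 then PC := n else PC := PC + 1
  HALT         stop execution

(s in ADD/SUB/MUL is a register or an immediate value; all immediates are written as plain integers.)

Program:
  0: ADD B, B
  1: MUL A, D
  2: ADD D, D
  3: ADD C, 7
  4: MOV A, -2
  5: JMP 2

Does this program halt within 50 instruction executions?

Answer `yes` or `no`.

Answer: no

Derivation:
Step 1: PC=0 exec 'ADD B, B'. After: A=0 B=0 C=0 D=0 ZF=1 PC=1
Step 2: PC=1 exec 'MUL A, D'. After: A=0 B=0 C=0 D=0 ZF=1 PC=2
Step 3: PC=2 exec 'ADD D, D'. After: A=0 B=0 C=0 D=0 ZF=1 PC=3
Step 4: PC=3 exec 'ADD C, 7'. After: A=0 B=0 C=7 D=0 ZF=0 PC=4
Step 5: PC=4 exec 'MOV A, -2'. After: A=-2 B=0 C=7 D=0 ZF=0 PC=5
Step 6: PC=5 exec 'JMP 2'. After: A=-2 B=0 C=7 D=0 ZF=0 PC=2
Step 7: PC=2 exec 'ADD D, D'. After: A=-2 B=0 C=7 D=0 ZF=1 PC=3
Step 8: PC=3 exec 'ADD C, 7'. After: A=-2 B=0 C=14 D=0 ZF=0 PC=4
Step 9: PC=4 exec 'MOV A, -2'. After: A=-2 B=0 C=14 D=0 ZF=0 PC=5
Step 10: PC=5 exec 'JMP 2'. After: A=-2 B=0 C=14 D=0 ZF=0 PC=2
Step 11: PC=2 exec 'ADD D, D'. After: A=-2 B=0 C=14 D=0 ZF=1 PC=3
Step 12: PC=3 exec 'ADD C, 7'. After: A=-2 B=0 C=21 D=0 ZF=0 PC=4
Step 13: PC=4 exec 'MOV A, -2'. After: A=-2 B=0 C=21 D=0 ZF=0 PC=5
Step 14: PC=5 exec 'JMP 2'. After: A=-2 B=0 C=21 D=0 ZF=0 PC=2
Step 15: PC=2 exec 'ADD D, D'. After: A=-2 B=0 C=21 D=0 ZF=1 PC=3
After 50 steps: not halted. PC revisits the same instructions with no path to HALT; will never halt.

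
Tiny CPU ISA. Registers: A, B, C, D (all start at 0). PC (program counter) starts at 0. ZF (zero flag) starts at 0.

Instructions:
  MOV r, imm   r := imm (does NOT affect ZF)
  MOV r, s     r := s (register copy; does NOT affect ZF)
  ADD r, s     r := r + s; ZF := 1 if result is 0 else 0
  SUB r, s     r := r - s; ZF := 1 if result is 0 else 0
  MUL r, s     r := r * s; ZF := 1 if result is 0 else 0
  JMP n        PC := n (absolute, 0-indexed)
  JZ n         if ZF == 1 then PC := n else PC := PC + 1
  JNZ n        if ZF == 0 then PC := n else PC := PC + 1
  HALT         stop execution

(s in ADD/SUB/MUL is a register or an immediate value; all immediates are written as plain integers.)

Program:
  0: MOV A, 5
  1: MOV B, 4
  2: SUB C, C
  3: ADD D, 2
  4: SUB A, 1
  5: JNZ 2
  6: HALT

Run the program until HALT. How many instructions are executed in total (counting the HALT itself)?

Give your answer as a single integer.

Step 1: PC=0 exec 'MOV A, 5'. After: A=5 B=0 C=0 D=0 ZF=0 PC=1
Step 2: PC=1 exec 'MOV B, 4'. After: A=5 B=4 C=0 D=0 ZF=0 PC=2
Step 3: PC=2 exec 'SUB C, C'. After: A=5 B=4 C=0 D=0 ZF=1 PC=3
Step 4: PC=3 exec 'ADD D, 2'. After: A=5 B=4 C=0 D=2 ZF=0 PC=4
Step 5: PC=4 exec 'SUB A, 1'. After: A=4 B=4 C=0 D=2 ZF=0 PC=5
Step 6: PC=5 exec 'JNZ 2'. After: A=4 B=4 C=0 D=2 ZF=0 PC=2
Step 7: PC=2 exec 'SUB C, C'. After: A=4 B=4 C=0 D=2 ZF=1 PC=3
Step 8: PC=3 exec 'ADD D, 2'. After: A=4 B=4 C=0 D=4 ZF=0 PC=4
Step 9: PC=4 exec 'SUB A, 1'. After: A=3 B=4 C=0 D=4 ZF=0 PC=5
Step 10: PC=5 exec 'JNZ 2'. After: A=3 B=4 C=0 D=4 ZF=0 PC=2
Step 11: PC=2 exec 'SUB C, C'. After: A=3 B=4 C=0 D=4 ZF=1 PC=3
Step 12: PC=3 exec 'ADD D, 2'. After: A=3 B=4 C=0 D=6 ZF=0 PC=4
Step 13: PC=4 exec 'SUB A, 1'. After: A=2 B=4 C=0 D=6 ZF=0 PC=5
Step 14: PC=5 exec 'JNZ 2'. After: A=2 B=4 C=0 D=6 ZF=0 PC=2
Step 15: PC=2 exec 'SUB C, C'. After: A=2 B=4 C=0 D=6 ZF=1 PC=3
Step 16: PC=3 exec 'ADD D, 2'. After: A=2 B=4 C=0 D=8 ZF=0 PC=4
Step 17: PC=4 exec 'SUB A, 1'. After: A=1 B=4 C=0 D=8 ZF=0 PC=5
Step 18: PC=5 exec 'JNZ 2'. After: A=1 B=4 C=0 D=8 ZF=0 PC=2
Step 19: PC=2 exec 'SUB C, C'. After: A=1 B=4 C=0 D=8 ZF=1 PC=3
Step 20: PC=3 exec 'ADD D, 2'. After: A=1 B=4 C=0 D=10 ZF=0 PC=4
Step 21: PC=4 exec 'SUB A, 1'. After: A=0 B=4 C=0 D=10 ZF=1 PC=5
Step 22: PC=5 exec 'JNZ 2'. After: A=0 B=4 C=0 D=10 ZF=1 PC=6
Step 23: PC=6 exec 'HALT'. After: A=0 B=4 C=0 D=10 ZF=1 PC=6 HALTED
Total instructions executed: 23

Answer: 23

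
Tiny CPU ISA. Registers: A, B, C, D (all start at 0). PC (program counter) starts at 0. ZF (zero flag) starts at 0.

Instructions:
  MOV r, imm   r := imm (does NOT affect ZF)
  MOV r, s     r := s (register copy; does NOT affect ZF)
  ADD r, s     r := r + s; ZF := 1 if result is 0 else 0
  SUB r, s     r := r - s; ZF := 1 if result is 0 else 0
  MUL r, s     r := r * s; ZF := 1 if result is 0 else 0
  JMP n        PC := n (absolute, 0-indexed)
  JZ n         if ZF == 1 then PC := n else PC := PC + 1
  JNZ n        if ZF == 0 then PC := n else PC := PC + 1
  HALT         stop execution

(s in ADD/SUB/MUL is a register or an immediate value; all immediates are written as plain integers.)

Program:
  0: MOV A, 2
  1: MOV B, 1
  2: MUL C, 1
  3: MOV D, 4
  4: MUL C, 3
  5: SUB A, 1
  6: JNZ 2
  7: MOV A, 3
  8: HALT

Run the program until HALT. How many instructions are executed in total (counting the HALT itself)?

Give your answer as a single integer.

Step 1: PC=0 exec 'MOV A, 2'. After: A=2 B=0 C=0 D=0 ZF=0 PC=1
Step 2: PC=1 exec 'MOV B, 1'. After: A=2 B=1 C=0 D=0 ZF=0 PC=2
Step 3: PC=2 exec 'MUL C, 1'. After: A=2 B=1 C=0 D=0 ZF=1 PC=3
Step 4: PC=3 exec 'MOV D, 4'. After: A=2 B=1 C=0 D=4 ZF=1 PC=4
Step 5: PC=4 exec 'MUL C, 3'. After: A=2 B=1 C=0 D=4 ZF=1 PC=5
Step 6: PC=5 exec 'SUB A, 1'. After: A=1 B=1 C=0 D=4 ZF=0 PC=6
Step 7: PC=6 exec 'JNZ 2'. After: A=1 B=1 C=0 D=4 ZF=0 PC=2
Step 8: PC=2 exec 'MUL C, 1'. After: A=1 B=1 C=0 D=4 ZF=1 PC=3
Step 9: PC=3 exec 'MOV D, 4'. After: A=1 B=1 C=0 D=4 ZF=1 PC=4
Step 10: PC=4 exec 'MUL C, 3'. After: A=1 B=1 C=0 D=4 ZF=1 PC=5
Step 11: PC=5 exec 'SUB A, 1'. After: A=0 B=1 C=0 D=4 ZF=1 PC=6
Step 12: PC=6 exec 'JNZ 2'. After: A=0 B=1 C=0 D=4 ZF=1 PC=7
Step 13: PC=7 exec 'MOV A, 3'. After: A=3 B=1 C=0 D=4 ZF=1 PC=8
Step 14: PC=8 exec 'HALT'. After: A=3 B=1 C=0 D=4 ZF=1 PC=8 HALTED
Total instructions executed: 14

Answer: 14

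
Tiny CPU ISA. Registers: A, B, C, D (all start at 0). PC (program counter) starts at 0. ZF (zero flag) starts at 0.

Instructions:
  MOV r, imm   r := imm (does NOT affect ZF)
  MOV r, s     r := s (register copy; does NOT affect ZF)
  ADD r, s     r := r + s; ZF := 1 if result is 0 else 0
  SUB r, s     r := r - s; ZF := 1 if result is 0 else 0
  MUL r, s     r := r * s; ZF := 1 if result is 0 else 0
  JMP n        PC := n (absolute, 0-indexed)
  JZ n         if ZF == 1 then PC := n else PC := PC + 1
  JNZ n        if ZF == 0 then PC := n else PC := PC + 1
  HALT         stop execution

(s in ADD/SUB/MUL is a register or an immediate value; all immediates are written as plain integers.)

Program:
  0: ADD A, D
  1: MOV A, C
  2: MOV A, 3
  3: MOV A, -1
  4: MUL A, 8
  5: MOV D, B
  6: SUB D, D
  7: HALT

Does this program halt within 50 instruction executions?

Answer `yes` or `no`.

Step 1: PC=0 exec 'ADD A, D'. After: A=0 B=0 C=0 D=0 ZF=1 PC=1
Step 2: PC=1 exec 'MOV A, C'. After: A=0 B=0 C=0 D=0 ZF=1 PC=2
Step 3: PC=2 exec 'MOV A, 3'. After: A=3 B=0 C=0 D=0 ZF=1 PC=3
Step 4: PC=3 exec 'MOV A, -1'. After: A=-1 B=0 C=0 D=0 ZF=1 PC=4
Step 5: PC=4 exec 'MUL A, 8'. After: A=-8 B=0 C=0 D=0 ZF=0 PC=5
Step 6: PC=5 exec 'MOV D, B'. After: A=-8 B=0 C=0 D=0 ZF=0 PC=6
Step 7: PC=6 exec 'SUB D, D'. After: A=-8 B=0 C=0 D=0 ZF=1 PC=7
Step 8: PC=7 exec 'HALT'. After: A=-8 B=0 C=0 D=0 ZF=1 PC=7 HALTED

Answer: yes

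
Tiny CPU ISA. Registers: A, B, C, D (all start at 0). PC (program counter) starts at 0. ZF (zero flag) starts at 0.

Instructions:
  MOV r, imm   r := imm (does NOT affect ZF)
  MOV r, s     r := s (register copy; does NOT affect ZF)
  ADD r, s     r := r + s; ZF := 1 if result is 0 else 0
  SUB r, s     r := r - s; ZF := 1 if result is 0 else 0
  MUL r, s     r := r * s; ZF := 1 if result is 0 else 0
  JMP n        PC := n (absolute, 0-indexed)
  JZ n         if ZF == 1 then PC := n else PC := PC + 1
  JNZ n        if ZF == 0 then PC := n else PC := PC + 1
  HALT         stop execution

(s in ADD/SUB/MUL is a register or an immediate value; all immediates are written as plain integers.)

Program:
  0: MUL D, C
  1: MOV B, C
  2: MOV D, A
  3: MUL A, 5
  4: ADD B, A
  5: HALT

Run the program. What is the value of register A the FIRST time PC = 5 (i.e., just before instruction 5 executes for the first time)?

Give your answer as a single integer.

Step 1: PC=0 exec 'MUL D, C'. After: A=0 B=0 C=0 D=0 ZF=1 PC=1
Step 2: PC=1 exec 'MOV B, C'. After: A=0 B=0 C=0 D=0 ZF=1 PC=2
Step 3: PC=2 exec 'MOV D, A'. After: A=0 B=0 C=0 D=0 ZF=1 PC=3
Step 4: PC=3 exec 'MUL A, 5'. After: A=0 B=0 C=0 D=0 ZF=1 PC=4
Step 5: PC=4 exec 'ADD B, A'. After: A=0 B=0 C=0 D=0 ZF=1 PC=5
First time PC=5: A=0

0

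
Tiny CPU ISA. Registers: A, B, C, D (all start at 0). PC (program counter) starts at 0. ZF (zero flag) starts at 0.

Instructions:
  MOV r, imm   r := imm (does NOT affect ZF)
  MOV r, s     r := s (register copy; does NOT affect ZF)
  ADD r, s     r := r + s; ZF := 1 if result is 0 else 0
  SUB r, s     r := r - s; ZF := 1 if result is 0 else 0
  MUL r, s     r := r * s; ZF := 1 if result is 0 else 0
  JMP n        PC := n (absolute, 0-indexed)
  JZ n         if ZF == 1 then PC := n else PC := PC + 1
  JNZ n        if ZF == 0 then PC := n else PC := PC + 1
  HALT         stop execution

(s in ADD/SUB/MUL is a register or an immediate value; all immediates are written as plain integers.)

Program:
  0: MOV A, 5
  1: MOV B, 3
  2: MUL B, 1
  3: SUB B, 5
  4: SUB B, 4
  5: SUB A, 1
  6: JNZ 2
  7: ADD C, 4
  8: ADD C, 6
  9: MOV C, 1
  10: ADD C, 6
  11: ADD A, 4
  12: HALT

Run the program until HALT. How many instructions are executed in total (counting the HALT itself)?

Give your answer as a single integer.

Step 1: PC=0 exec 'MOV A, 5'. After: A=5 B=0 C=0 D=0 ZF=0 PC=1
Step 2: PC=1 exec 'MOV B, 3'. After: A=5 B=3 C=0 D=0 ZF=0 PC=2
Step 3: PC=2 exec 'MUL B, 1'. After: A=5 B=3 C=0 D=0 ZF=0 PC=3
Step 4: PC=3 exec 'SUB B, 5'. After: A=5 B=-2 C=0 D=0 ZF=0 PC=4
Step 5: PC=4 exec 'SUB B, 4'. After: A=5 B=-6 C=0 D=0 ZF=0 PC=5
Step 6: PC=5 exec 'SUB A, 1'. After: A=4 B=-6 C=0 D=0 ZF=0 PC=6
Step 7: PC=6 exec 'JNZ 2'. After: A=4 B=-6 C=0 D=0 ZF=0 PC=2
Step 8: PC=2 exec 'MUL B, 1'. After: A=4 B=-6 C=0 D=0 ZF=0 PC=3
Step 9: PC=3 exec 'SUB B, 5'. After: A=4 B=-11 C=0 D=0 ZF=0 PC=4
Step 10: PC=4 exec 'SUB B, 4'. After: A=4 B=-15 C=0 D=0 ZF=0 PC=5
Step 11: PC=5 exec 'SUB A, 1'. After: A=3 B=-15 C=0 D=0 ZF=0 PC=6
Step 12: PC=6 exec 'JNZ 2'. After: A=3 B=-15 C=0 D=0 ZF=0 PC=2
Step 13: PC=2 exec 'MUL B, 1'. After: A=3 B=-15 C=0 D=0 ZF=0 PC=3
Step 14: PC=3 exec 'SUB B, 5'. After: A=3 B=-20 C=0 D=0 ZF=0 PC=4
Step 15: PC=4 exec 'SUB B, 4'. After: A=3 B=-24 C=0 D=0 ZF=0 PC=5
Step 16: PC=5 exec 'SUB A, 1'. After: A=2 B=-24 C=0 D=0 ZF=0 PC=6
Step 17: PC=6 exec 'JNZ 2'. After: A=2 B=-24 C=0 D=0 ZF=0 PC=2
Step 18: PC=2 exec 'MUL B, 1'. After: A=2 B=-24 C=0 D=0 ZF=0 PC=3
Step 19: PC=3 exec 'SUB B, 5'. After: A=2 B=-29 C=0 D=0 ZF=0 PC=4
Step 20: PC=4 exec 'SUB B, 4'. After: A=2 B=-33 C=0 D=0 ZF=0 PC=5
Step 21: PC=5 exec 'SUB A, 1'. After: A=1 B=-33 C=0 D=0 ZF=0 PC=6
Step 22: PC=6 exec 'JNZ 2'. After: A=1 B=-33 C=0 D=0 ZF=0 PC=2
Step 23: PC=2 exec 'MUL B, 1'. After: A=1 B=-33 C=0 D=0 ZF=0 PC=3
Step 24: PC=3 exec 'SUB B, 5'. After: A=1 B=-38 C=0 D=0 ZF=0 PC=4
Step 25: PC=4 exec 'SUB B, 4'. After: A=1 B=-42 C=0 D=0 ZF=0 PC=5
Step 26: PC=5 exec 'SUB A, 1'. After: A=0 B=-42 C=0 D=0 ZF=1 PC=6
Step 27: PC=6 exec 'JNZ 2'. After: A=0 B=-42 C=0 D=0 ZF=1 PC=7
Step 28: PC=7 exec 'ADD C, 4'. After: A=0 B=-42 C=4 D=0 ZF=0 PC=8
Step 29: PC=8 exec 'ADD C, 6'. After: A=0 B=-42 C=10 D=0 ZF=0 PC=9
Step 30: PC=9 exec 'MOV C, 1'. After: A=0 B=-42 C=1 D=0 ZF=0 PC=10
Step 31: PC=10 exec 'ADD C, 6'. After: A=0 B=-42 C=7 D=0 ZF=0 PC=11
Step 32: PC=11 exec 'ADD A, 4'. After: A=4 B=-42 C=7 D=0 ZF=0 PC=12
Step 33: PC=12 exec 'HALT'. After: A=4 B=-42 C=7 D=0 ZF=0 PC=12 HALTED
Total instructions executed: 33

Answer: 33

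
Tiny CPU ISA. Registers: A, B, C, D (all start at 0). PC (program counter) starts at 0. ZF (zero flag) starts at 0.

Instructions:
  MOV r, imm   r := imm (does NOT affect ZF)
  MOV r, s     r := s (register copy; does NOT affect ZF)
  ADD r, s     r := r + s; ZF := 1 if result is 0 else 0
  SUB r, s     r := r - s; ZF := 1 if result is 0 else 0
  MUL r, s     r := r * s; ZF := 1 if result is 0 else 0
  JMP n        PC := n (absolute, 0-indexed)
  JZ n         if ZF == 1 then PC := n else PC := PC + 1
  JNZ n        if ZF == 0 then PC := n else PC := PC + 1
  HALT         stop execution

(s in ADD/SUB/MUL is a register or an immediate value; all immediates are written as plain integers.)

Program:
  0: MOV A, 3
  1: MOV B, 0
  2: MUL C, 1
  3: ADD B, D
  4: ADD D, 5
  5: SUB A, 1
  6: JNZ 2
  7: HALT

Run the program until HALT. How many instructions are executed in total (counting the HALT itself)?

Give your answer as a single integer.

Step 1: PC=0 exec 'MOV A, 3'. After: A=3 B=0 C=0 D=0 ZF=0 PC=1
Step 2: PC=1 exec 'MOV B, 0'. After: A=3 B=0 C=0 D=0 ZF=0 PC=2
Step 3: PC=2 exec 'MUL C, 1'. After: A=3 B=0 C=0 D=0 ZF=1 PC=3
Step 4: PC=3 exec 'ADD B, D'. After: A=3 B=0 C=0 D=0 ZF=1 PC=4
Step 5: PC=4 exec 'ADD D, 5'. After: A=3 B=0 C=0 D=5 ZF=0 PC=5
Step 6: PC=5 exec 'SUB A, 1'. After: A=2 B=0 C=0 D=5 ZF=0 PC=6
Step 7: PC=6 exec 'JNZ 2'. After: A=2 B=0 C=0 D=5 ZF=0 PC=2
Step 8: PC=2 exec 'MUL C, 1'. After: A=2 B=0 C=0 D=5 ZF=1 PC=3
Step 9: PC=3 exec 'ADD B, D'. After: A=2 B=5 C=0 D=5 ZF=0 PC=4
Step 10: PC=4 exec 'ADD D, 5'. After: A=2 B=5 C=0 D=10 ZF=0 PC=5
Step 11: PC=5 exec 'SUB A, 1'. After: A=1 B=5 C=0 D=10 ZF=0 PC=6
Step 12: PC=6 exec 'JNZ 2'. After: A=1 B=5 C=0 D=10 ZF=0 PC=2
Step 13: PC=2 exec 'MUL C, 1'. After: A=1 B=5 C=0 D=10 ZF=1 PC=3
Step 14: PC=3 exec 'ADD B, D'. After: A=1 B=15 C=0 D=10 ZF=0 PC=4
Step 15: PC=4 exec 'ADD D, 5'. After: A=1 B=15 C=0 D=15 ZF=0 PC=5
Step 16: PC=5 exec 'SUB A, 1'. After: A=0 B=15 C=0 D=15 ZF=1 PC=6
Step 17: PC=6 exec 'JNZ 2'. After: A=0 B=15 C=0 D=15 ZF=1 PC=7
Step 18: PC=7 exec 'HALT'. After: A=0 B=15 C=0 D=15 ZF=1 PC=7 HALTED
Total instructions executed: 18

Answer: 18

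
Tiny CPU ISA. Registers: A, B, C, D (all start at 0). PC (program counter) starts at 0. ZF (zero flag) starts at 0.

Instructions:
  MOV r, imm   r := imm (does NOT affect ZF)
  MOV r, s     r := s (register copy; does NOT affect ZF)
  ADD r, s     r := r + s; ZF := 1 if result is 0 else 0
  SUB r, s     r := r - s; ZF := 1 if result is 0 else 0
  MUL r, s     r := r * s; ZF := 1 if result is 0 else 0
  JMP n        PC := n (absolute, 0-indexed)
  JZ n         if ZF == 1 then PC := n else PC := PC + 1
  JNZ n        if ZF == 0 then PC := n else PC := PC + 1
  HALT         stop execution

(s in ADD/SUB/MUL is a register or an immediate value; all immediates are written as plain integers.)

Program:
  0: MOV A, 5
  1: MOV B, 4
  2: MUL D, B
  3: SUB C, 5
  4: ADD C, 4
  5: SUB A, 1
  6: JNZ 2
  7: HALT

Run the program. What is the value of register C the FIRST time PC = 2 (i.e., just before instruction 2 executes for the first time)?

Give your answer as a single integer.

Step 1: PC=0 exec 'MOV A, 5'. After: A=5 B=0 C=0 D=0 ZF=0 PC=1
Step 2: PC=1 exec 'MOV B, 4'. After: A=5 B=4 C=0 D=0 ZF=0 PC=2
First time PC=2: C=0

0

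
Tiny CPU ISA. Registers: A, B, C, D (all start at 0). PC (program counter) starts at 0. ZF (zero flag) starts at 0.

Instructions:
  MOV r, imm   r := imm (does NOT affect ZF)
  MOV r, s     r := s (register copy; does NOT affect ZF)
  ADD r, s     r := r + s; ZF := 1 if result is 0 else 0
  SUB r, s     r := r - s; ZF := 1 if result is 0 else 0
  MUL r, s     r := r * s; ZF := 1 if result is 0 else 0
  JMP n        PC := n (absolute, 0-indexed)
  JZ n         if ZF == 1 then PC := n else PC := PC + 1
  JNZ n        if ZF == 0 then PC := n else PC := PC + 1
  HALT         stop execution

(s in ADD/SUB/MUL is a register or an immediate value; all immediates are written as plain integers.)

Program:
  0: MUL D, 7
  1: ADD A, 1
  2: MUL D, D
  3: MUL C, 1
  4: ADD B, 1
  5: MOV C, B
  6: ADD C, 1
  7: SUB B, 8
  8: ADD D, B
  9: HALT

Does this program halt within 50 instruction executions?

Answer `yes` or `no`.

Answer: yes

Derivation:
Step 1: PC=0 exec 'MUL D, 7'. After: A=0 B=0 C=0 D=0 ZF=1 PC=1
Step 2: PC=1 exec 'ADD A, 1'. After: A=1 B=0 C=0 D=0 ZF=0 PC=2
Step 3: PC=2 exec 'MUL D, D'. After: A=1 B=0 C=0 D=0 ZF=1 PC=3
Step 4: PC=3 exec 'MUL C, 1'. After: A=1 B=0 C=0 D=0 ZF=1 PC=4
Step 5: PC=4 exec 'ADD B, 1'. After: A=1 B=1 C=0 D=0 ZF=0 PC=5
Step 6: PC=5 exec 'MOV C, B'. After: A=1 B=1 C=1 D=0 ZF=0 PC=6
Step 7: PC=6 exec 'ADD C, 1'. After: A=1 B=1 C=2 D=0 ZF=0 PC=7
Step 8: PC=7 exec 'SUB B, 8'. After: A=1 B=-7 C=2 D=0 ZF=0 PC=8
Step 9: PC=8 exec 'ADD D, B'. After: A=1 B=-7 C=2 D=-7 ZF=0 PC=9
Step 10: PC=9 exec 'HALT'. After: A=1 B=-7 C=2 D=-7 ZF=0 PC=9 HALTED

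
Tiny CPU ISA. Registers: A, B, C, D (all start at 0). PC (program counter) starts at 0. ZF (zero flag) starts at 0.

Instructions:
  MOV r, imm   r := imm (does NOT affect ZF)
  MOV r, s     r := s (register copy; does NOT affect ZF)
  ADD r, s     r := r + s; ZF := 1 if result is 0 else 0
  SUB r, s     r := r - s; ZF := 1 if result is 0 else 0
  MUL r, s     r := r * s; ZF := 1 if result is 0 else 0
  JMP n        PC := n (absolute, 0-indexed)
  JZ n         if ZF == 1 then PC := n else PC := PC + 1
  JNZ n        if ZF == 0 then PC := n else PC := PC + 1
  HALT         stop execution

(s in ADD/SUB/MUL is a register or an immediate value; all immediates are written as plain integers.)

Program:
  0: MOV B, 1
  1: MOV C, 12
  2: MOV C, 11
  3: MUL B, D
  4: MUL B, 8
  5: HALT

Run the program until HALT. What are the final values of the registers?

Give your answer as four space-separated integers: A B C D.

Step 1: PC=0 exec 'MOV B, 1'. After: A=0 B=1 C=0 D=0 ZF=0 PC=1
Step 2: PC=1 exec 'MOV C, 12'. After: A=0 B=1 C=12 D=0 ZF=0 PC=2
Step 3: PC=2 exec 'MOV C, 11'. After: A=0 B=1 C=11 D=0 ZF=0 PC=3
Step 4: PC=3 exec 'MUL B, D'. After: A=0 B=0 C=11 D=0 ZF=1 PC=4
Step 5: PC=4 exec 'MUL B, 8'. After: A=0 B=0 C=11 D=0 ZF=1 PC=5
Step 6: PC=5 exec 'HALT'. After: A=0 B=0 C=11 D=0 ZF=1 PC=5 HALTED

Answer: 0 0 11 0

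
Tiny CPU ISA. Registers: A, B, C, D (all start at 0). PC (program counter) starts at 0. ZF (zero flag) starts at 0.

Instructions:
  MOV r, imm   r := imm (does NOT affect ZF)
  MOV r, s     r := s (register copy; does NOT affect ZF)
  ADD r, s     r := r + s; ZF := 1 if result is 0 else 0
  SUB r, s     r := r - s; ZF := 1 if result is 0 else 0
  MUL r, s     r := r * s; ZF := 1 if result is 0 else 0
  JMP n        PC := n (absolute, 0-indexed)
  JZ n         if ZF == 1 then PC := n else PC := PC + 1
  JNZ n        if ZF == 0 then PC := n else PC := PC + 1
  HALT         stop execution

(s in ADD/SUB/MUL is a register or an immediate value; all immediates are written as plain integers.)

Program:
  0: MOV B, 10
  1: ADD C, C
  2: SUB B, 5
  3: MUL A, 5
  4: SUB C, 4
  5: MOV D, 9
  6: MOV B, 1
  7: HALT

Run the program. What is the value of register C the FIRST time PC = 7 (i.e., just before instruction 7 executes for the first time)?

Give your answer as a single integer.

Step 1: PC=0 exec 'MOV B, 10'. After: A=0 B=10 C=0 D=0 ZF=0 PC=1
Step 2: PC=1 exec 'ADD C, C'. After: A=0 B=10 C=0 D=0 ZF=1 PC=2
Step 3: PC=2 exec 'SUB B, 5'. After: A=0 B=5 C=0 D=0 ZF=0 PC=3
Step 4: PC=3 exec 'MUL A, 5'. After: A=0 B=5 C=0 D=0 ZF=1 PC=4
Step 5: PC=4 exec 'SUB C, 4'. After: A=0 B=5 C=-4 D=0 ZF=0 PC=5
Step 6: PC=5 exec 'MOV D, 9'. After: A=0 B=5 C=-4 D=9 ZF=0 PC=6
Step 7: PC=6 exec 'MOV B, 1'. After: A=0 B=1 C=-4 D=9 ZF=0 PC=7
First time PC=7: C=-4

-4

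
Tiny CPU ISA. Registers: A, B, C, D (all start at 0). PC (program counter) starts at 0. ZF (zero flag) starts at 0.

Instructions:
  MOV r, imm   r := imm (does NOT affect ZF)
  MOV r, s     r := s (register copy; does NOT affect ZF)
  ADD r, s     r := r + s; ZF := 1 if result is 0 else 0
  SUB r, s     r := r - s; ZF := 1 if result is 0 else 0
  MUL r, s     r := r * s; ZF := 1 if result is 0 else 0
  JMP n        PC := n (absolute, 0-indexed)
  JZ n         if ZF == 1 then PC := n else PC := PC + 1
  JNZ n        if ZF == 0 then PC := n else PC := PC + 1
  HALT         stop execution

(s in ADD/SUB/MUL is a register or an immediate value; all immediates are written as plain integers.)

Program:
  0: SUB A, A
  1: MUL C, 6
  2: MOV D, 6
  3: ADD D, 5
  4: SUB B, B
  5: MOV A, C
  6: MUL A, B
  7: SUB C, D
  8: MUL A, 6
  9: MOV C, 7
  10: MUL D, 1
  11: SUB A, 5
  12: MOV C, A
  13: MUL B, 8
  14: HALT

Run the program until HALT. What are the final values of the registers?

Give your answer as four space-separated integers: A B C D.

Step 1: PC=0 exec 'SUB A, A'. After: A=0 B=0 C=0 D=0 ZF=1 PC=1
Step 2: PC=1 exec 'MUL C, 6'. After: A=0 B=0 C=0 D=0 ZF=1 PC=2
Step 3: PC=2 exec 'MOV D, 6'. After: A=0 B=0 C=0 D=6 ZF=1 PC=3
Step 4: PC=3 exec 'ADD D, 5'. After: A=0 B=0 C=0 D=11 ZF=0 PC=4
Step 5: PC=4 exec 'SUB B, B'. After: A=0 B=0 C=0 D=11 ZF=1 PC=5
Step 6: PC=5 exec 'MOV A, C'. After: A=0 B=0 C=0 D=11 ZF=1 PC=6
Step 7: PC=6 exec 'MUL A, B'. After: A=0 B=0 C=0 D=11 ZF=1 PC=7
Step 8: PC=7 exec 'SUB C, D'. After: A=0 B=0 C=-11 D=11 ZF=0 PC=8
Step 9: PC=8 exec 'MUL A, 6'. After: A=0 B=0 C=-11 D=11 ZF=1 PC=9
Step 10: PC=9 exec 'MOV C, 7'. After: A=0 B=0 C=7 D=11 ZF=1 PC=10
Step 11: PC=10 exec 'MUL D, 1'. After: A=0 B=0 C=7 D=11 ZF=0 PC=11
Step 12: PC=11 exec 'SUB A, 5'. After: A=-5 B=0 C=7 D=11 ZF=0 PC=12
Step 13: PC=12 exec 'MOV C, A'. After: A=-5 B=0 C=-5 D=11 ZF=0 PC=13
Step 14: PC=13 exec 'MUL B, 8'. After: A=-5 B=0 C=-5 D=11 ZF=1 PC=14
Step 15: PC=14 exec 'HALT'. After: A=-5 B=0 C=-5 D=11 ZF=1 PC=14 HALTED

Answer: -5 0 -5 11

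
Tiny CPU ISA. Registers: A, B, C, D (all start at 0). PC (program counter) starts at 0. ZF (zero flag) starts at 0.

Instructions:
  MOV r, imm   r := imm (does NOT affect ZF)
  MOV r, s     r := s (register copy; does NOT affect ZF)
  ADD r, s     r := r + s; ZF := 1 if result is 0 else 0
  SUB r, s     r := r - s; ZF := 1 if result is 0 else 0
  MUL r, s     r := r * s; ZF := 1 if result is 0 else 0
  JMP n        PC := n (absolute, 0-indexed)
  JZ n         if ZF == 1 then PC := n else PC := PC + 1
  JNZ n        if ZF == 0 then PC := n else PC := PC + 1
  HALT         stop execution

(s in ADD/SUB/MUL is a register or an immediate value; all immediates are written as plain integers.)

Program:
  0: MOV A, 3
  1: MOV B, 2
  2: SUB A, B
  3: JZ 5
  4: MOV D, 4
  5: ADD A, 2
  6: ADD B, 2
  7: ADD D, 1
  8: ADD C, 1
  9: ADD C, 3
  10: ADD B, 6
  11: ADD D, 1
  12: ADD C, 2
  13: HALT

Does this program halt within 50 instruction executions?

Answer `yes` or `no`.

Answer: yes

Derivation:
Step 1: PC=0 exec 'MOV A, 3'. After: A=3 B=0 C=0 D=0 ZF=0 PC=1
Step 2: PC=1 exec 'MOV B, 2'. After: A=3 B=2 C=0 D=0 ZF=0 PC=2
Step 3: PC=2 exec 'SUB A, B'. After: A=1 B=2 C=0 D=0 ZF=0 PC=3
Step 4: PC=3 exec 'JZ 5'. After: A=1 B=2 C=0 D=0 ZF=0 PC=4
Step 5: PC=4 exec 'MOV D, 4'. After: A=1 B=2 C=0 D=4 ZF=0 PC=5
Step 6: PC=5 exec 'ADD A, 2'. After: A=3 B=2 C=0 D=4 ZF=0 PC=6
Step 7: PC=6 exec 'ADD B, 2'. After: A=3 B=4 C=0 D=4 ZF=0 PC=7
Step 8: PC=7 exec 'ADD D, 1'. After: A=3 B=4 C=0 D=5 ZF=0 PC=8
Step 9: PC=8 exec 'ADD C, 1'. After: A=3 B=4 C=1 D=5 ZF=0 PC=9
Step 10: PC=9 exec 'ADD C, 3'. After: A=3 B=4 C=4 D=5 ZF=0 PC=10
Step 11: PC=10 exec 'ADD B, 6'. After: A=3 B=10 C=4 D=5 ZF=0 PC=11
Step 12: PC=11 exec 'ADD D, 1'. After: A=3 B=10 C=4 D=6 ZF=0 PC=12
Step 13: PC=12 exec 'ADD C, 2'. After: A=3 B=10 C=6 D=6 ZF=0 PC=13
Step 14: PC=13 exec 'HALT'. After: A=3 B=10 C=6 D=6 ZF=0 PC=13 HALTED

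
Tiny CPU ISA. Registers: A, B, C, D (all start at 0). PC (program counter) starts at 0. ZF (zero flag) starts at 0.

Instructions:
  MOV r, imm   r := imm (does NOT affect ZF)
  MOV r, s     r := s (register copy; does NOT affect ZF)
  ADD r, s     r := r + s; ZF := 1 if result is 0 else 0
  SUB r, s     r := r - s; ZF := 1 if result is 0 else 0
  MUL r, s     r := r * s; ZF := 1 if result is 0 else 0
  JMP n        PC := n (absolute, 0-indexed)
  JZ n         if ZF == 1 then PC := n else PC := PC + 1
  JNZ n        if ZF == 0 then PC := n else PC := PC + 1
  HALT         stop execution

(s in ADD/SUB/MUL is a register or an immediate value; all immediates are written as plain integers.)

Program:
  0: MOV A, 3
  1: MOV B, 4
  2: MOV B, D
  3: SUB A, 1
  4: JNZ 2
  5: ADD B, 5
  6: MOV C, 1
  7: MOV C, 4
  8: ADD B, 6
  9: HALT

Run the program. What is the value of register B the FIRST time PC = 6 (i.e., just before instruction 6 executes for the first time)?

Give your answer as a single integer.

Step 1: PC=0 exec 'MOV A, 3'. After: A=3 B=0 C=0 D=0 ZF=0 PC=1
Step 2: PC=1 exec 'MOV B, 4'. After: A=3 B=4 C=0 D=0 ZF=0 PC=2
Step 3: PC=2 exec 'MOV B, D'. After: A=3 B=0 C=0 D=0 ZF=0 PC=3
Step 4: PC=3 exec 'SUB A, 1'. After: A=2 B=0 C=0 D=0 ZF=0 PC=4
Step 5: PC=4 exec 'JNZ 2'. After: A=2 B=0 C=0 D=0 ZF=0 PC=2
Step 6: PC=2 exec 'MOV B, D'. After: A=2 B=0 C=0 D=0 ZF=0 PC=3
Step 7: PC=3 exec 'SUB A, 1'. After: A=1 B=0 C=0 D=0 ZF=0 PC=4
Step 8: PC=4 exec 'JNZ 2'. After: A=1 B=0 C=0 D=0 ZF=0 PC=2
Step 9: PC=2 exec 'MOV B, D'. After: A=1 B=0 C=0 D=0 ZF=0 PC=3
Step 10: PC=3 exec 'SUB A, 1'. After: A=0 B=0 C=0 D=0 ZF=1 PC=4
Step 11: PC=4 exec 'JNZ 2'. After: A=0 B=0 C=0 D=0 ZF=1 PC=5
Step 12: PC=5 exec 'ADD B, 5'. After: A=0 B=5 C=0 D=0 ZF=0 PC=6
First time PC=6: B=5

5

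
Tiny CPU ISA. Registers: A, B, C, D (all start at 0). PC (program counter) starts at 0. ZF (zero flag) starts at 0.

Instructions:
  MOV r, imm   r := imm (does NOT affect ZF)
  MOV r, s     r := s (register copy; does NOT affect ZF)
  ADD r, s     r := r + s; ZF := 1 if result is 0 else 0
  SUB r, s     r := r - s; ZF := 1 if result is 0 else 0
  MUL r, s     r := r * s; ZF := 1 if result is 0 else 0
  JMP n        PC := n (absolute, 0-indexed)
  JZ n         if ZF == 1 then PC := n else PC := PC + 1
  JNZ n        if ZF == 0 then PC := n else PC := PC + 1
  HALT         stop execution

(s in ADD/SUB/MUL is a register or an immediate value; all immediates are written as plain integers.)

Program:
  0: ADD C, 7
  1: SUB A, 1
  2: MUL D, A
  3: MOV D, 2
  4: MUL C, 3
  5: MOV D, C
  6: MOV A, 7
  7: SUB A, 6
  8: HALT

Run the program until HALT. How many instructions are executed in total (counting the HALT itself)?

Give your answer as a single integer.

Answer: 9

Derivation:
Step 1: PC=0 exec 'ADD C, 7'. After: A=0 B=0 C=7 D=0 ZF=0 PC=1
Step 2: PC=1 exec 'SUB A, 1'. After: A=-1 B=0 C=7 D=0 ZF=0 PC=2
Step 3: PC=2 exec 'MUL D, A'. After: A=-1 B=0 C=7 D=0 ZF=1 PC=3
Step 4: PC=3 exec 'MOV D, 2'. After: A=-1 B=0 C=7 D=2 ZF=1 PC=4
Step 5: PC=4 exec 'MUL C, 3'. After: A=-1 B=0 C=21 D=2 ZF=0 PC=5
Step 6: PC=5 exec 'MOV D, C'. After: A=-1 B=0 C=21 D=21 ZF=0 PC=6
Step 7: PC=6 exec 'MOV A, 7'. After: A=7 B=0 C=21 D=21 ZF=0 PC=7
Step 8: PC=7 exec 'SUB A, 6'. After: A=1 B=0 C=21 D=21 ZF=0 PC=8
Step 9: PC=8 exec 'HALT'. After: A=1 B=0 C=21 D=21 ZF=0 PC=8 HALTED
Total instructions executed: 9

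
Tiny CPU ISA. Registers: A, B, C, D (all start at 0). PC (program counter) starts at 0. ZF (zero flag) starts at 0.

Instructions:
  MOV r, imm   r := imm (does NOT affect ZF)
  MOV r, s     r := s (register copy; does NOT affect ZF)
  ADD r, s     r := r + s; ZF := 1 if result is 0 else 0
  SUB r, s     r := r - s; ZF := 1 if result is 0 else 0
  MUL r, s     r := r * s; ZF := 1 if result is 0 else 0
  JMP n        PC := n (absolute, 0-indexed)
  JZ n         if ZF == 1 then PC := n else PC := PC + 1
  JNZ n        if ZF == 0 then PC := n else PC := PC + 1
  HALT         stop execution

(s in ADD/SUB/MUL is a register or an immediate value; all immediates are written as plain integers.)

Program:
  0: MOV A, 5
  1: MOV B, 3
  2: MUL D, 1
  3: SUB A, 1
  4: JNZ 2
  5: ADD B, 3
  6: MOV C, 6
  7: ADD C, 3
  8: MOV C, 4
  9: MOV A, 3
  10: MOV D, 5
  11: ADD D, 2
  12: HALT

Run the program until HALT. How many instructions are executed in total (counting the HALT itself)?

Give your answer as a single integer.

Answer: 25

Derivation:
Step 1: PC=0 exec 'MOV A, 5'. After: A=5 B=0 C=0 D=0 ZF=0 PC=1
Step 2: PC=1 exec 'MOV B, 3'. After: A=5 B=3 C=0 D=0 ZF=0 PC=2
Step 3: PC=2 exec 'MUL D, 1'. After: A=5 B=3 C=0 D=0 ZF=1 PC=3
Step 4: PC=3 exec 'SUB A, 1'. After: A=4 B=3 C=0 D=0 ZF=0 PC=4
Step 5: PC=4 exec 'JNZ 2'. After: A=4 B=3 C=0 D=0 ZF=0 PC=2
Step 6: PC=2 exec 'MUL D, 1'. After: A=4 B=3 C=0 D=0 ZF=1 PC=3
Step 7: PC=3 exec 'SUB A, 1'. After: A=3 B=3 C=0 D=0 ZF=0 PC=4
Step 8: PC=4 exec 'JNZ 2'. After: A=3 B=3 C=0 D=0 ZF=0 PC=2
Step 9: PC=2 exec 'MUL D, 1'. After: A=3 B=3 C=0 D=0 ZF=1 PC=3
Step 10: PC=3 exec 'SUB A, 1'. After: A=2 B=3 C=0 D=0 ZF=0 PC=4
Step 11: PC=4 exec 'JNZ 2'. After: A=2 B=3 C=0 D=0 ZF=0 PC=2
Step 12: PC=2 exec 'MUL D, 1'. After: A=2 B=3 C=0 D=0 ZF=1 PC=3
Step 13: PC=3 exec 'SUB A, 1'. After: A=1 B=3 C=0 D=0 ZF=0 PC=4
Step 14: PC=4 exec 'JNZ 2'. After: A=1 B=3 C=0 D=0 ZF=0 PC=2
Step 15: PC=2 exec 'MUL D, 1'. After: A=1 B=3 C=0 D=0 ZF=1 PC=3
Step 16: PC=3 exec 'SUB A, 1'. After: A=0 B=3 C=0 D=0 ZF=1 PC=4
Step 17: PC=4 exec 'JNZ 2'. After: A=0 B=3 C=0 D=0 ZF=1 PC=5
Step 18: PC=5 exec 'ADD B, 3'. After: A=0 B=6 C=0 D=0 ZF=0 PC=6
Step 19: PC=6 exec 'MOV C, 6'. After: A=0 B=6 C=6 D=0 ZF=0 PC=7
Step 20: PC=7 exec 'ADD C, 3'. After: A=0 B=6 C=9 D=0 ZF=0 PC=8
Step 21: PC=8 exec 'MOV C, 4'. After: A=0 B=6 C=4 D=0 ZF=0 PC=9
Step 22: PC=9 exec 'MOV A, 3'. After: A=3 B=6 C=4 D=0 ZF=0 PC=10
Step 23: PC=10 exec 'MOV D, 5'. After: A=3 B=6 C=4 D=5 ZF=0 PC=11
Step 24: PC=11 exec 'ADD D, 2'. After: A=3 B=6 C=4 D=7 ZF=0 PC=12
Step 25: PC=12 exec 'HALT'. After: A=3 B=6 C=4 D=7 ZF=0 PC=12 HALTED
Total instructions executed: 25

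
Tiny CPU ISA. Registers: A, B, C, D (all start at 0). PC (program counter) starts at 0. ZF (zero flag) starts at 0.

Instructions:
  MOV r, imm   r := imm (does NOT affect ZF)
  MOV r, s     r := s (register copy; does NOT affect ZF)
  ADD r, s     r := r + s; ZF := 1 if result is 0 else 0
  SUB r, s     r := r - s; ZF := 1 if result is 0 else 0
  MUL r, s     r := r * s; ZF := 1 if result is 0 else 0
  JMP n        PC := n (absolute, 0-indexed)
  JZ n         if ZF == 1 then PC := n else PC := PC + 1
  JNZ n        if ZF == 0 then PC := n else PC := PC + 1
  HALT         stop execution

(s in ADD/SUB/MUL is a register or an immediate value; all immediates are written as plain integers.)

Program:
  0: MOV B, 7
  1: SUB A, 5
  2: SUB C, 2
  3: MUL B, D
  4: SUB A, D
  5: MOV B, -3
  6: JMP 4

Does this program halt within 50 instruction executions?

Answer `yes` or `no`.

Step 1: PC=0 exec 'MOV B, 7'. After: A=0 B=7 C=0 D=0 ZF=0 PC=1
Step 2: PC=1 exec 'SUB A, 5'. After: A=-5 B=7 C=0 D=0 ZF=0 PC=2
Step 3: PC=2 exec 'SUB C, 2'. After: A=-5 B=7 C=-2 D=0 ZF=0 PC=3
Step 4: PC=3 exec 'MUL B, D'. After: A=-5 B=0 C=-2 D=0 ZF=1 PC=4
Step 5: PC=4 exec 'SUB A, D'. After: A=-5 B=0 C=-2 D=0 ZF=0 PC=5
Step 6: PC=5 exec 'MOV B, -3'. After: A=-5 B=-3 C=-2 D=0 ZF=0 PC=6
Step 7: PC=6 exec 'JMP 4'. After: A=-5 B=-3 C=-2 D=0 ZF=0 PC=4
Step 8: PC=4 exec 'SUB A, D'. After: A=-5 B=-3 C=-2 D=0 ZF=0 PC=5
Step 9: PC=5 exec 'MOV B, -3'. After: A=-5 B=-3 C=-2 D=0 ZF=0 PC=6
State after step 9 equals state after step 6: the program is in a cycle of length 3 and will never halt.

Answer: no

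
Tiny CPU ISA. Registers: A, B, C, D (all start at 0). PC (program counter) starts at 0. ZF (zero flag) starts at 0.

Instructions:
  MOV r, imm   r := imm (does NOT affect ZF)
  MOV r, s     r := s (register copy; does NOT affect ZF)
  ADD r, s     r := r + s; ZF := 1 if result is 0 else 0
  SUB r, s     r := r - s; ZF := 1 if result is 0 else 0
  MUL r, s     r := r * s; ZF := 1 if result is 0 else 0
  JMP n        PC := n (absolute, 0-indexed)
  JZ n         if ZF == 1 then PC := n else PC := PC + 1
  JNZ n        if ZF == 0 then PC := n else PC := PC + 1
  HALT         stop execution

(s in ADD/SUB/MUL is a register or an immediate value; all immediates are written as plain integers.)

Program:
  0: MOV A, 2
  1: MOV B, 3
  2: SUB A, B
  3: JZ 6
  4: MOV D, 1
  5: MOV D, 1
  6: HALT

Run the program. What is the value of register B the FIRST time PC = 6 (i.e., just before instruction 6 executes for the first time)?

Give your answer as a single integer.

Step 1: PC=0 exec 'MOV A, 2'. After: A=2 B=0 C=0 D=0 ZF=0 PC=1
Step 2: PC=1 exec 'MOV B, 3'. After: A=2 B=3 C=0 D=0 ZF=0 PC=2
Step 3: PC=2 exec 'SUB A, B'. After: A=-1 B=3 C=0 D=0 ZF=0 PC=3
Step 4: PC=3 exec 'JZ 6'. After: A=-1 B=3 C=0 D=0 ZF=0 PC=4
Step 5: PC=4 exec 'MOV D, 1'. After: A=-1 B=3 C=0 D=1 ZF=0 PC=5
Step 6: PC=5 exec 'MOV D, 1'. After: A=-1 B=3 C=0 D=1 ZF=0 PC=6
First time PC=6: B=3

3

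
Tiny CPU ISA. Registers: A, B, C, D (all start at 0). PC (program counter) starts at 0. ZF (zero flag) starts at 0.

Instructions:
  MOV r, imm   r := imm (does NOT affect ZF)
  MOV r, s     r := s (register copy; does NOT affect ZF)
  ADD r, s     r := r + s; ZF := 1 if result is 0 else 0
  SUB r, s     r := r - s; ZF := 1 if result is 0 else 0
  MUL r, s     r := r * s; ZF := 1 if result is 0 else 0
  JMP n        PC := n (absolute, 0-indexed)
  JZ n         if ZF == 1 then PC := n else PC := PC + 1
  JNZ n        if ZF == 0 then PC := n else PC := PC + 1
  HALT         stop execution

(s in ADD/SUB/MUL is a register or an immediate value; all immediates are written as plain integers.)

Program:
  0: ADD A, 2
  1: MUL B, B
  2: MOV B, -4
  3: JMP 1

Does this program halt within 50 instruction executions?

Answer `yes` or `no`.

Answer: no

Derivation:
Step 1: PC=0 exec 'ADD A, 2'. After: A=2 B=0 C=0 D=0 ZF=0 PC=1
Step 2: PC=1 exec 'MUL B, B'. After: A=2 B=0 C=0 D=0 ZF=1 PC=2
Step 3: PC=2 exec 'MOV B, -4'. After: A=2 B=-4 C=0 D=0 ZF=1 PC=3
Step 4: PC=3 exec 'JMP 1'. After: A=2 B=-4 C=0 D=0 ZF=1 PC=1
Step 5: PC=1 exec 'MUL B, B'. After: A=2 B=16 C=0 D=0 ZF=0 PC=2
Step 6: PC=2 exec 'MOV B, -4'. After: A=2 B=-4 C=0 D=0 ZF=0 PC=3
Step 7: PC=3 exec 'JMP 1'. After: A=2 B=-4 C=0 D=0 ZF=0 PC=1
Step 8: PC=1 exec 'MUL B, B'. After: A=2 B=16 C=0 D=0 ZF=0 PC=2
State after step 8 equals state after step 5: the program is in a cycle of length 3 and will never halt.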